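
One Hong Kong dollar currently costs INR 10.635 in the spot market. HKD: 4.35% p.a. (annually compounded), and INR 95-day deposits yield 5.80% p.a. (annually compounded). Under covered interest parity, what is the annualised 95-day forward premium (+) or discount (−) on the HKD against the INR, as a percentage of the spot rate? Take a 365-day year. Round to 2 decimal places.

T = 95/365 years.
CIP forward (INR per HKD) = 10.635 × 1.0147825/1.0111442 = 10.673267.
Annualised premium = (F − S)/S × (1/T) = (10.673267 − 10.635)/10.635 ÷ (95/365) = 1.38%.

+1.38%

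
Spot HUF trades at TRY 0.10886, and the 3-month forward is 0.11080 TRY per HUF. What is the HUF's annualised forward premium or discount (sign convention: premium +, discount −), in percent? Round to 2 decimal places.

+7.13%

T = 3/12 years.
(F − S)/S = (0.11080 − 0.10886)/0.10886 = 0.0178211.
×(1/T) gives 7.13% p.a.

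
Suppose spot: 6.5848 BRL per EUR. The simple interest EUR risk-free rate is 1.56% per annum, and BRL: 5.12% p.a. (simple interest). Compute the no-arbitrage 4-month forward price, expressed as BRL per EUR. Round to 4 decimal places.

T = 4/12 years.
BRL accumulates by 1 + 0.0512×4/12 = 1.0170667.
EUR accumulates by 1 + 0.0156×4/12 = 1.005200.
So F = 6.5848 × 1.0170667 / 1.005200 = 6.662536 (BRL/EUR).

6.6625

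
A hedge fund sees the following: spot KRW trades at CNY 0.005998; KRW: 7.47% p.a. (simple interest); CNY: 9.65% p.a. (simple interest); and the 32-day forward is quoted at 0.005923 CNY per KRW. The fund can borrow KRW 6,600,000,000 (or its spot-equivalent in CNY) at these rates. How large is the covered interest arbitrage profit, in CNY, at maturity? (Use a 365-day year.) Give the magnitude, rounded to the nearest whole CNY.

T = 32/365 years.
Route A — deposit KRW, sell forward: 6,600,000,000 × 1.0065490411 × 0.005923 = CNY 39,347,813.80.
Route B — convert at spot, deposit CNY: 6,600,000,000 × 0.005998 × 1.008460274 = CNY 39,921,715.17.
The quoted forward undervalues KRW, so borrow KRW, convert to CNY at spot, deposit the CNY at 9.65%, and buy KRW forward at 0.005923 to cover the loan.
The gap between the two covered legs is CNY 573,901.

CNY 573,901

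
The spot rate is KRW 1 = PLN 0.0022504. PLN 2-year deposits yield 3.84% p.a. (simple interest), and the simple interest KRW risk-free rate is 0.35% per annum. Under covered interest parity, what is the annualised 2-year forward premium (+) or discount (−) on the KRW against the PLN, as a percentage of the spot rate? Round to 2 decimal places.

+3.47%

T = 2 years.
No-arbitrage forward: 0.0022504 × 1.076800 / 1.007000 = 0.0024063860 PLN/KRW.
Annualised premium = (F − S)/S × (1/T) = (0.0024063860 − 0.0022504)/0.0022504 ÷ 2 = 3.47%.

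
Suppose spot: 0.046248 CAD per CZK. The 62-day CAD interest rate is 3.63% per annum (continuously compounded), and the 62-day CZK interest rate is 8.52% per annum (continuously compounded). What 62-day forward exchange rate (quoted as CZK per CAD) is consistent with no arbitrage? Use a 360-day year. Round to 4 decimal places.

21.8054

T = 62/360 years.
Growth of 1 CAD over T: e^(0.0363×62/360) = 1.00627125.
CZK growth factor: e^(0.0852×62/360) = 1.01478152.
Forward (CAD per CZK) = 0.046248 × 1.00627125 / 1.01478152 = 0.045860150.
Quoted the other way: 1/0.045860150 = 21.8054 CZK per CAD.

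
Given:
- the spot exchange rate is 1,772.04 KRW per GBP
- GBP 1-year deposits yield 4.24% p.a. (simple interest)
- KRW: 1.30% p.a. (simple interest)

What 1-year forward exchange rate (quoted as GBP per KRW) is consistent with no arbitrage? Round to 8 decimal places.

0.00058070

T = 1 year.
Growth of 1 KRW over T: 1 + 0.0130×1 = 1.013000.
GBP accumulates by 1 + 0.0424×1 = 1.042400.
So F = 1772.04 × 1.013000 / 1.042400 = 1722.061 (KRW/GBP).
Invert for GBP per KRW: 1 / 1722.061 = 0.00058070.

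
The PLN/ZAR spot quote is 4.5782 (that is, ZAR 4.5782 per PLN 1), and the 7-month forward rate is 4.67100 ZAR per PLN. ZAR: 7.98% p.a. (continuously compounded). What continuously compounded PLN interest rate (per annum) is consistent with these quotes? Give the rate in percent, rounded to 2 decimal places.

T = 7/12 years.
By CIP, F/S equals the ZAR-to-PLN growth ratio: 4.671/4.5782 = 1.0202700.
ZAR growth factor: e^(0.0798×7/12) = 1.0476505.
That pins the PLN growth at 1.0268365.
r = ln(1.0268365)/(7/12) = 0.045399 → 4.54%.

4.54%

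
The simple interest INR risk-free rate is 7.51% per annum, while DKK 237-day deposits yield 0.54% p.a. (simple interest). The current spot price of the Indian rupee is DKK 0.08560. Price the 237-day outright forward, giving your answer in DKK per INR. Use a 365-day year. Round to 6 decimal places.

T = 237/365 years.
DKK growth factor: 1 + 0.0054×237/365 = 1.0035063.
INR accumulates by 1 + 0.0751×237/365 = 1.0487636.
CIP: F = S · (grow DKK)/(grow INR) = 0.0856 × 1.0035063/1.0487636 = 0.08190610 DKK per INR.

0.081906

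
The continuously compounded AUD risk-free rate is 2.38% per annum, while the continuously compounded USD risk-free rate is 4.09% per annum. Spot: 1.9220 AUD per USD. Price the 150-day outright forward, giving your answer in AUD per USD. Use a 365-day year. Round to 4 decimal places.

T = 150/365 years.
AUD growth factor: e^(0.0238×150/365) = 1.0098288.
Growth of 1 USD over T: e^(0.0409×150/365) = 1.0169503.
CIP: F = S · (grow AUD)/(grow USD) = 1.922 × 1.0098288/1.0169503 = 1.908541 AUD per USD.

1.9085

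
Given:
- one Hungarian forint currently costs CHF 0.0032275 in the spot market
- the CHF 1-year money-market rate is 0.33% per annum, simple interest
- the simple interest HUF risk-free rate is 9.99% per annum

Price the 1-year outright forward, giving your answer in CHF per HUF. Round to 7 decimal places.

T = 1 year.
Growth of 1 CHF over T: 1 + 0.0033×1 = 1.003300.
HUF accumulates by 1 + 0.0999×1 = 1.099900.
So F = 0.0032275 × 1.003300 / 1.099900 = 0.002944041 (CHF/HUF).

0.0029440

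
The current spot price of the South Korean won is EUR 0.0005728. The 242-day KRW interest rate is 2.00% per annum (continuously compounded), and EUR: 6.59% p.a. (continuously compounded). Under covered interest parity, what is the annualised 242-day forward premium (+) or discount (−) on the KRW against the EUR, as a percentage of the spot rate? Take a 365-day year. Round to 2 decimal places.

+4.66%

T = 242/365 years.
F = S · g_EUR/g_KRW = 0.0005728 × 1.0446612/1.0133486 = 0.0005904996.
(F − S)/S ÷ T = (0.0005904996 − 0.0005728)/0.0005728/(242/365) = 0.046606 → 4.66%.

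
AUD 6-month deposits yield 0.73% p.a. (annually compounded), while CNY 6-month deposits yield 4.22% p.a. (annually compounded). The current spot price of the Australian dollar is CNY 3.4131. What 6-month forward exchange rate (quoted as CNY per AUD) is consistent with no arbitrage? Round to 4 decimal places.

T = 6/12 years.
Growth of 1 CNY over T: (1 + 0.0422)^(6/12) = 1.020882.
Growth of 1 AUD over T: (1 + 0.0073)^(6/12) = 1.0036434.
So F = 3.4131 × 1.020882 / 1.0036434 = 3.471723 (CNY/AUD).

3.4717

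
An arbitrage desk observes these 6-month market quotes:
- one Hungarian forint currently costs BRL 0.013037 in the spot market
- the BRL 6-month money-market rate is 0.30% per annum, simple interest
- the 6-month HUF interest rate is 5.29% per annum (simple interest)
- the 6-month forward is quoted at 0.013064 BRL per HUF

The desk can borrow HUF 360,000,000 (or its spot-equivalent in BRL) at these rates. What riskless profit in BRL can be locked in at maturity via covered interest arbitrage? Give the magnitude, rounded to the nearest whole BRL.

BRL 127,075

T = 6/12 years.
Invest the HUF and cover forward: 360,000,000 × 1.026450 × 0.013064 = BRL 4,827,435.41.
Convert at spot and invest in BRL: 360,000,000 × 0.013037 × 1.001500 = BRL 4,700,359.98.
The quoted forward overvalues HUF, so borrow BRL, buy HUF at spot, deposit the HUF at 5.29%, and sell the proceeds forward at 0.013064.
The gap between the two covered legs is BRL 127,075.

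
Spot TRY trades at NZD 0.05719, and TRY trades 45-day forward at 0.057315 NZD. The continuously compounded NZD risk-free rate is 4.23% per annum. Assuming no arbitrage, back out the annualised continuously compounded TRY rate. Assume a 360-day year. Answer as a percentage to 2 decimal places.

T = 45/360 years.
F/S = 0.057315/0.05719 = 1.0021857 = (growth of NZD) / (growth of TRY).
The NZD side grows by e^(0.0423×45/360) = 1.0053015.
Hence g_TRY = 1.003109.
r = ln(1.003109)/(45/360) = 0.024833 → 2.48%.

2.48%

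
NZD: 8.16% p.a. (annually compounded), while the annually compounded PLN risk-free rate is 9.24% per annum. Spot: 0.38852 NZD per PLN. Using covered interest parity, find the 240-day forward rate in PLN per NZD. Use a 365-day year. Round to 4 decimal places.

T = 240/365 years.
NZD growth factor: (1 + 0.0816)^(240/365) = 1.0529312.
Growth of 1 PLN over T: (1 + 0.0924)^(240/365) = 1.0598326.
So F = 0.38852 × 1.0529312 / 1.0598326 = 0.3859900 (NZD/PLN).
Quoted the other way: 1/0.3859900 = 2.5907 PLN per NZD.

2.5907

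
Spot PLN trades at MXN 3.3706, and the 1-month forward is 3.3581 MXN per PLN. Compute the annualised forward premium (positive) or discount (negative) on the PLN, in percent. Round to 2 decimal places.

T = 1/12 years.
Period premium: (3.3581 − 3.3706)/3.3706 = -0.0037085.
×(1/T) gives -4.45% p.a.

-4.45%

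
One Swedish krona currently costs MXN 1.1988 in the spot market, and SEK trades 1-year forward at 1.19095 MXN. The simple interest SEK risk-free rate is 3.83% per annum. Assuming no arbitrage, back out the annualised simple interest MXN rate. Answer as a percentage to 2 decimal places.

T = 1 year.
By CIP, F/S equals the MXN-to-SEK growth ratio: 1.19095/1.1988 = 0.9934518.
SEK growth factor: 1 + 0.0383×1 = 1.038300.
So the MXN growth factor = 1.031501.
r = (1.031501 − 1)/1 = 0.031501 → 3.15%.

3.15%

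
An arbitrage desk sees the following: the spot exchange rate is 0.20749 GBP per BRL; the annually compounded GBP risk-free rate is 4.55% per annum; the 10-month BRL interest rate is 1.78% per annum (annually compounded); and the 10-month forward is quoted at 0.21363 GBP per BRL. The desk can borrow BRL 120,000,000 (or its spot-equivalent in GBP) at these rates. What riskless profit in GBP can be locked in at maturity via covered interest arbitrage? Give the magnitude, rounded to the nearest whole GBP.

T = 10/12 years.
Invest the BRL and cover forward: 120,000,000 × 1.0148114814 × 0.21363 = GBP 26,015,301.21.
Convert at spot and invest in GBP: 120,000,000 × 0.20749 × 1.0377753822 = GBP 25,839,361.69.
The quoted forward overvalues BRL, so borrow GBP, buy BRL at spot, deposit the BRL at 1.78%, and sell the proceeds forward at 0.21363.
Profit = 26,015,301.21 − 25,839,361.69 = GBP 175,940.

GBP 175,940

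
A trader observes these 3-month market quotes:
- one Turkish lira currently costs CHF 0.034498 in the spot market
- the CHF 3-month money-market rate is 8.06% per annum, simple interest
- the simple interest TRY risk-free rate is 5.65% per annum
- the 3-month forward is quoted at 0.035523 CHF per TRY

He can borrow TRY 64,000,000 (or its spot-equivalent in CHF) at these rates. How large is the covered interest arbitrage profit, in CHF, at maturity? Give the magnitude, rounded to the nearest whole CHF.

CHF 53,224

T = 3/12 years.
Route A — deposit TRY, sell forward: 64,000,000 × 1.014125 × 0.035523 = CHF 2,305,584.79.
Route B — convert at spot, deposit CHF: 64,000,000 × 0.034498 × 1.020150 = CHF 2,252,360.62.
The quoted forward overvalues TRY, so borrow CHF, buy TRY at spot, deposit the TRY at 5.65%, and sell the proceeds forward at 0.035523.
Arbitrage profit = |2,305,584.79 − 2,252,360.62| = CHF 53,224.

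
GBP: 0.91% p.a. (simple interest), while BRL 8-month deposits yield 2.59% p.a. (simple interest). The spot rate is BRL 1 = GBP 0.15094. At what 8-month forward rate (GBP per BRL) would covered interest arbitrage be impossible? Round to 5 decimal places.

T = 8/12 years.
GBP growth factor: 1 + 0.0091×8/12 = 1.0060667.
BRL accumulates by 1 + 0.0259×8/12 = 1.0172667.
So F = 0.15094 × 1.0060667 / 1.0172667 = 0.1492782 (GBP/BRL).

0.14928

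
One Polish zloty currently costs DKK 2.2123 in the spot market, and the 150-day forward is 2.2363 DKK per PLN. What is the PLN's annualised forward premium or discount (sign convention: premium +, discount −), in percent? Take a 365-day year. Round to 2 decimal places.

+2.64%

T = 150/365 years.
(F − S)/S = (2.2363 − 2.2123)/2.2123 = 0.0108484.
×(1/T) gives 2.64% p.a.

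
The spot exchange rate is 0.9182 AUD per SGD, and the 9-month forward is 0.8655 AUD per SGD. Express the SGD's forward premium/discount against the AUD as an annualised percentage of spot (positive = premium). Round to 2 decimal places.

-7.65%

T = 9/12 years.
SGD trades forward at -5.73949% vs spot over the period.
Annualise by dividing by T: -0.0573949 / (9/12) = -0.076527 → -7.65%.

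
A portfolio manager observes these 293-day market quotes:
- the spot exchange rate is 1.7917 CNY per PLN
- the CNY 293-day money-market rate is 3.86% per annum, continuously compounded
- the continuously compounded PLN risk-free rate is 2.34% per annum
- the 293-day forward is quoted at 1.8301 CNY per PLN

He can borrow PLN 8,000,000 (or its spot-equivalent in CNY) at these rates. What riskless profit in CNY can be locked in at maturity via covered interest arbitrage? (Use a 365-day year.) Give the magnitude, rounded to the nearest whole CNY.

CNY 133,724

T = 293/365 years.
Route A — deposit PLN, sell forward: 8,000,000 × 1.0189616408 × 1.8301 = CNY 14,918,413.59.
Route B — convert at spot, deposit CNY: 8,000,000 × 1.7917 × 1.0314708089 = CNY 14,784,689.99.
The quoted forward overvalues PLN, so borrow CNY, buy PLN at spot, deposit the PLN at 2.34%, and sell the proceeds forward at 1.8301.
The gap between the two covered legs is CNY 133,724.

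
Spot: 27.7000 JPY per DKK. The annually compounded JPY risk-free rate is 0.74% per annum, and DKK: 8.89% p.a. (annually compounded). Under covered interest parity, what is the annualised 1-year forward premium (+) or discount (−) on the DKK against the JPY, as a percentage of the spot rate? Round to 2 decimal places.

-7.48%

T = 1 year.
No-arbitrage forward: 27.7 × 1.007400 / 1.088900 = 25.6267610 JPY/DKK.
Annualised premium = (F − S)/S × (1/T) = (25.6267610 − 27.7)/27.7 ÷ 1 = -7.48%.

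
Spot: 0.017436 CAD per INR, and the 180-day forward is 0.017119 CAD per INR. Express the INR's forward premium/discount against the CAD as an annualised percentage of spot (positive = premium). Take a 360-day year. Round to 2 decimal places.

T = 180/360 years.
INR trades forward at -1.81808% vs spot over the period.
Per annum: -0.0181808 / (180/360) = -0.036362 = -3.64%.

-3.64%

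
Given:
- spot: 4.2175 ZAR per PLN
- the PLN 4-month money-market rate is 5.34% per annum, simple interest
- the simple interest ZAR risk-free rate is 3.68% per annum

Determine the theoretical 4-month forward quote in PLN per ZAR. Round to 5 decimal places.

0.23840

T = 4/12 years.
ZAR accumulates by 1 + 0.0368×4/12 = 1.0122667.
Growth of 1 PLN over T: 1 + 0.0534×4/12 = 1.017800.
Forward (ZAR per PLN) = 4.2175 × 1.0122667 / 1.017800 = 4.194571.
Invert for PLN per ZAR: 1 / 4.194571 = 0.23840.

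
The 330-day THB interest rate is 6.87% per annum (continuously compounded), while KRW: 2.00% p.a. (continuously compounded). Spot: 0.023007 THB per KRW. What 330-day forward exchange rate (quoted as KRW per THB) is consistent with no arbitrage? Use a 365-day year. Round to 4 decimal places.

T = 330/365 years.
THB growth factor: e^(0.0687×330/365) = 1.06408187.
KRW growth factor: e^(0.0200×330/365) = 1.01824666.
So F = 0.023007 × 1.06408187 / 1.01824666 = 0.024042634 (THB/KRW).
Invert for KRW per THB: 1 / 0.024042634 = 41.5928.

41.5928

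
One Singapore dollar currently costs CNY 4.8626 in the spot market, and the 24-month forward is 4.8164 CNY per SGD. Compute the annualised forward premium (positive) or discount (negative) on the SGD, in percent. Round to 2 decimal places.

-0.48%

T = 2 years.
SGD trades forward at -0.95011% vs spot over the period.
Per annum: -0.0095011 / 2 = -0.004751 = -0.48%.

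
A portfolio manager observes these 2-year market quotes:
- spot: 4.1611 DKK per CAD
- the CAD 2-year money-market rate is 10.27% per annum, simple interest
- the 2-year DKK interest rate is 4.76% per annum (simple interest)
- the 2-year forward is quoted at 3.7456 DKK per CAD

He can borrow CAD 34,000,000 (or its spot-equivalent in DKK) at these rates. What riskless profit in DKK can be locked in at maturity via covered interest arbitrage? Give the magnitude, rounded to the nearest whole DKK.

T = 2 years.
Keep in CAD, deliver into the forward: 34,000,000·1.205400·3.7456 = DKK 153,508,172.16.
Swap to DKK now, deposit: 34,000,000·4.1611·1.095200 = DKK 154,946,048.48.
The quoted forward undervalues CAD, so borrow CAD, convert to DKK at spot, deposit the DKK at 4.76%, and buy CAD forward at 3.7456 to cover the loan.
Arbitrage profit = |153,508,172.16 − 154,946,048.48| = DKK 1,437,876.

DKK 1,437,876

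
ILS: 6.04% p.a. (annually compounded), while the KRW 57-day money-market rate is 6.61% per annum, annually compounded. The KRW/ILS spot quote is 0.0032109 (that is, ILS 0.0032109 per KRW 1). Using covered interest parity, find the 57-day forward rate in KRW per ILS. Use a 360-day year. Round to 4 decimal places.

T = 57/360 years.
ILS growth factor: (1 + 0.0604)^(57/360) = 1.009328893.
KRW accumulates by (1 + 0.0661)^(57/360) = 1.01018599.
So F = 0.0032109 × 1.009328893 / 1.01018599 = 0.00320817570 (ILS/KRW).
Quoted the other way: 1/0.00320817570 = 311.7036 KRW per ILS.

311.7036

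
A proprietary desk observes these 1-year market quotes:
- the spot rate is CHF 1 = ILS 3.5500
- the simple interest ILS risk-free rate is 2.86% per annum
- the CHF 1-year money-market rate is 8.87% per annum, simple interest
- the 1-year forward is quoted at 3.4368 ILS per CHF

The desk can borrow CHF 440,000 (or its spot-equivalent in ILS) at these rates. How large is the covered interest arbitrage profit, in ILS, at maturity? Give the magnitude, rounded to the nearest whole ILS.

T = 1 year.
Invest the CHF and cover forward: 440,000 × 1.088700 × 3.4368 = ILS 1,646,323.43.
Convert at spot and invest in ILS: 440,000 × 3.5500 × 1.028600 = ILS 1,606,673.20.
The quoted forward overvalues CHF, so borrow ILS, buy CHF at spot, deposit the CHF at 8.87%, and sell the proceeds forward at 3.4368.
Profit = 1,646,323.43 − 1,606,673.20 = ILS 39,650.

ILS 39,650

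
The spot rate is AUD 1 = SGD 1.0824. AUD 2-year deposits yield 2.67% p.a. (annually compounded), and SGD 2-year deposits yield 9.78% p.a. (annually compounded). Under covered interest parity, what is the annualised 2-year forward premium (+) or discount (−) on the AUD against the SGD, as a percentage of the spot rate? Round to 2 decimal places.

+7.16%

T = 2 years.
CIP forward (SGD per AUD) = 1.0824 × 1.2051648/1.0541129 = 1.2375054.
Annualised premium = (F − S)/S × (1/T) = (1.2375054 − 1.0824)/1.0824 ÷ 2 = 7.16%.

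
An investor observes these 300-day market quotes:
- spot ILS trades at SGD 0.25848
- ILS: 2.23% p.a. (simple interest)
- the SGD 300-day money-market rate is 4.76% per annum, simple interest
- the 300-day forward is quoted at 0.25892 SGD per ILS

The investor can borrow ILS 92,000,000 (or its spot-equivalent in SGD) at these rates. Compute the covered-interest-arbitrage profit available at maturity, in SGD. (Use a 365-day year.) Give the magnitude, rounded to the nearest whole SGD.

SGD 453,275

T = 300/365 years.
Route A — deposit ILS, sell forward: 92,000,000 × 1.0183287671 × 0.25892 = SGD 24,257,242.96.
Route B — convert at spot, deposit SGD: 92,000,000 × 0.25848 × 1.0391232877 = SGD 24,710,518.04.
The quoted forward undervalues ILS, so borrow ILS, convert to SGD at spot, deposit the SGD at 4.76%, and buy ILS forward at 0.25892 to cover the loan.
Profit = 24,710,518.04 − 24,257,242.96 = SGD 453,275.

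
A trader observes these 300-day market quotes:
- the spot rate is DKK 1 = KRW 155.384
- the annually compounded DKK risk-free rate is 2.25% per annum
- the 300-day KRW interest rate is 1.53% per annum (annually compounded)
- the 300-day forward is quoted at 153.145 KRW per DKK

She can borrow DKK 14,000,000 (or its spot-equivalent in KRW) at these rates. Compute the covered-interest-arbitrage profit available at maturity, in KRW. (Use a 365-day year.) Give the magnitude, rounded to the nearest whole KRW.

T = 300/365 years.
Keep in DKK, deliver into the forward: 14,000,000·1.018456424453·153.145 = KRW 2,183,601,127.72.
Swap to KRW now, deposit: 14,000,000·155.384·1.012558312797 = KRW 2,202,695,052.26.
The quoted forward undervalues DKK, so borrow DKK, convert to KRW at spot, deposit the KRW at 1.53%, and buy DKK forward at 153.145 to cover the loan.
The gap between the two covered legs is KRW 19,093,925.

KRW 19,093,925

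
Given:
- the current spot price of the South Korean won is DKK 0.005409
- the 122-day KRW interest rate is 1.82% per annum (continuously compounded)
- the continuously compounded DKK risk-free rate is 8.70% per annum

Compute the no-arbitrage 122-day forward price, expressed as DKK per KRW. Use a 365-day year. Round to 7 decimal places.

T = 122/365 years.
DKK accumulates by e^(0.0870×122/365) = 1.0295064.
Growth of 1 KRW over T: e^(0.0182×122/365) = 1.0061018.
Forward (DKK per KRW) = 0.005409 × 1.0295064 / 1.0061018 = 0.005534828.

0.0055348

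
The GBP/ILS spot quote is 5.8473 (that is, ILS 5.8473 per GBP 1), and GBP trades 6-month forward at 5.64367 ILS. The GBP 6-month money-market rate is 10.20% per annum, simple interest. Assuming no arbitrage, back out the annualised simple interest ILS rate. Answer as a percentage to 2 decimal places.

2.88%

T = 6/12 years.
F/S = 5.64367/5.8473 = 0.9651754 = (growth of ILS) / (growth of GBP).
The GBP side grows by 1 + 0.1020×6/12 = 1.051000.
That pins the ILS growth at 1.0143993.
(1.0143993 − 1)/T = 0.028799, i.e. 2.88%.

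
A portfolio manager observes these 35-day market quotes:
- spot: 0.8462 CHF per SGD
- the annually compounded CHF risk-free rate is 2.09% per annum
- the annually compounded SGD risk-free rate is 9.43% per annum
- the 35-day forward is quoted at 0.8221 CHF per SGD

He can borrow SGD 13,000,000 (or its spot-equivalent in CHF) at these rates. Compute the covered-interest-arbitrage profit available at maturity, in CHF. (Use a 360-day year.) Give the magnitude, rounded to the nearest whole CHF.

CHF 241,400

T = 35/360 years.
Invest the SGD and cover forward: 13,000,000 × 1.0087996612 × 0.8221 = CHF 10,781,344.62.
Convert at spot and invest in CHF: 13,000,000 × 0.8462 × 1.0020130253 = CHF 11,022,744.49.
The quoted forward undervalues SGD, so borrow SGD, convert to CHF at spot, deposit the CHF at 2.09%, and buy SGD forward at 0.8221 to cover the loan.
Profit = 11,022,744.49 − 10,781,344.62 = CHF 241,400.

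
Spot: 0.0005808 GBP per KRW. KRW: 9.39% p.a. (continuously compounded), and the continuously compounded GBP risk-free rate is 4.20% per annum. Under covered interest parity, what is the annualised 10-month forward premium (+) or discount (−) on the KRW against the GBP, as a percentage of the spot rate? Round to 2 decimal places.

-5.08%

T = 10/12 years.
No-arbitrage forward: 0.0005808 × 1.0356197 / 1.081393 = 0.0005562158 GBP/KRW.
(F − S)/S ÷ T = (0.0005562158 − 0.0005808)/0.0005808/(10/12) = -0.050794 → -5.08%.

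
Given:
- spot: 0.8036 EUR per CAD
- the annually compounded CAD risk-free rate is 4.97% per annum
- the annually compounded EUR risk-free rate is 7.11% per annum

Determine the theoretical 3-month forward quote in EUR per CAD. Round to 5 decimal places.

T = 3/12 years.
EUR growth factor: (1 + 0.0711)^(3/12) = 1.0173198.
CAD growth factor: (1 + 0.0497)^(3/12) = 1.0121999.
So F = 0.8036 × 1.0173198 / 1.0121999 = 0.8076648 (EUR/CAD).

0.80766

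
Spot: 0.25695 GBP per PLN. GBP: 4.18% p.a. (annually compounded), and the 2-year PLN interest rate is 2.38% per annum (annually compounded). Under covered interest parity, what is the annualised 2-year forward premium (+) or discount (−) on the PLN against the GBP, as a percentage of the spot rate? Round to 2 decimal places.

+1.77%

T = 2 years.
CIP forward (GBP per PLN) = 0.25695 × 1.0853472/1.0481664 = 0.26606459.
(F − S)/S ÷ T = (0.26606459 − 0.25695)/0.25695/2 = 0.017736 → 1.77%.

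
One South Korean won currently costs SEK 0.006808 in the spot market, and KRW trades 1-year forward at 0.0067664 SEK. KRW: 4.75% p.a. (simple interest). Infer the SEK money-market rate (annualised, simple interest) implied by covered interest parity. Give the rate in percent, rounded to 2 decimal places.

4.11%

T = 1 year.
CIP gives F = S · g_SEK/g_KRW, so g_SEK/g_KRW = 0.0067664/0.006808 = 0.9938895.
The KRW side grows by 1 + 0.0475×1 = 1.047500.
That pins the SEK growth at 1.0410993.
r = (1.0410993 − 1)/1 = 0.041099 → 4.11%.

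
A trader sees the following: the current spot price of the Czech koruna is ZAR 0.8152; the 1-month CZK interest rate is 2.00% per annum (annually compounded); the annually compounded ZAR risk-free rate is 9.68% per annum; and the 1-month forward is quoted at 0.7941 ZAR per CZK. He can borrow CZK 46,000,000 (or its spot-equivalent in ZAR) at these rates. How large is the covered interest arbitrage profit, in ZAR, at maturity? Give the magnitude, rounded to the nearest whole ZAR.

ZAR 1,200,118

T = 1/12 years.
Route A — deposit CZK, sell forward: 46,000,000 × 1.0016515813 × 0.7941 = ZAR 36,588,929.95.
Route B — convert at spot, deposit ZAR: 46,000,000 × 0.8152 × 1.0077294566 = ZAR 37,789,048.44.
The quoted forward undervalues CZK, so borrow CZK, convert to ZAR at spot, deposit the ZAR at 9.68%, and buy CZK forward at 0.7941 to cover the loan.
Profit = 37,789,048.44 − 36,588,929.95 = ZAR 1,200,118.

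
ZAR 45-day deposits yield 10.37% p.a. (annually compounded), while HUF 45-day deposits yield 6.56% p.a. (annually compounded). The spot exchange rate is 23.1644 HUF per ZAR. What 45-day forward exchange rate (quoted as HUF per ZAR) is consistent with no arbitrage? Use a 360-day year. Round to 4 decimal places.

T = 45/360 years.
HUF growth factor: (1 + 0.0656)^(45/360) = 1.00797388.
ZAR accumulates by (1 + 0.1037)^(45/360) = 1.01240989.
CIP: F = S · (grow HUF)/(grow ZAR) = 23.1644 × 1.00797388/1.01240989 = 23.062902 HUF per ZAR.

23.0629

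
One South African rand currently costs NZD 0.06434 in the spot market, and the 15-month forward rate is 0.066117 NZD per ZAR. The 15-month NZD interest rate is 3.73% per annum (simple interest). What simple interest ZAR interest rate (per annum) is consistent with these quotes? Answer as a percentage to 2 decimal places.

1.48%

T = 15/12 years.
F/S = 0.066117/0.06434 = 1.0276189 = (growth of NZD) / (growth of ZAR).
NZD growth factor: 1 + 0.0373×15/12 = 1.046625.
That pins the ZAR growth at 1.0184953.
r = (1.0184953 − 1)/(15/12) = 0.014796 → 1.48%.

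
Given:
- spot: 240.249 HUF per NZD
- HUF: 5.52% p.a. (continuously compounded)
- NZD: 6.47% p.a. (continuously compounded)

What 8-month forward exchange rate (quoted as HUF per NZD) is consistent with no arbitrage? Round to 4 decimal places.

T = 8/12 years.
HUF growth factor: e^(0.0552×8/12) = 1.037485503.
NZD growth factor: e^(0.0647×8/12) = 1.044077096.
CIP: F = S · (grow HUF)/(grow NZD) = 240.249 × 1.037485503/1.044077096 = 238.732231 HUF per NZD.

238.7322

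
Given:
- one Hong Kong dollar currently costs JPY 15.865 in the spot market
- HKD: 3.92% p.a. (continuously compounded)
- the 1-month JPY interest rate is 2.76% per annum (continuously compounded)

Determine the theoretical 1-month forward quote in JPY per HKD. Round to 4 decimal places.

15.8497

T = 1/12 years.
JPY growth factor: e^(0.0276×1/12) = 1.00230265.
Growth of 1 HKD over T: e^(0.0392×1/12) = 1.00327201.
Forward (JPY per HKD) = 15.865 × 1.00230265 / 1.00327201 = 15.849671.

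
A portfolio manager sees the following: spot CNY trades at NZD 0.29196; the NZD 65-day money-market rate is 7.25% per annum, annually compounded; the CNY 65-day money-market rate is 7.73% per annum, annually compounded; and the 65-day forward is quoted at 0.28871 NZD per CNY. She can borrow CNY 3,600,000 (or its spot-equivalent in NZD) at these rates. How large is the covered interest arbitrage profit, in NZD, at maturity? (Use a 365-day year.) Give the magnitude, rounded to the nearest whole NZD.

T = 65/365 years.
Route A — deposit CNY, sell forward: 3,600,000 × 1.013347927 × 0.28871 = NZD 1,053,229.25.
Route B — convert at spot, deposit NZD: 3,600,000 × 0.29196 × 1.012542399 = NZD 1,064,238.76.
The quoted forward undervalues CNY, so borrow CNY, convert to NZD at spot, deposit the NZD at 7.25%, and buy CNY forward at 0.28871 to cover the loan.
The gap between the two covered legs is NZD 11,010.

NZD 11,010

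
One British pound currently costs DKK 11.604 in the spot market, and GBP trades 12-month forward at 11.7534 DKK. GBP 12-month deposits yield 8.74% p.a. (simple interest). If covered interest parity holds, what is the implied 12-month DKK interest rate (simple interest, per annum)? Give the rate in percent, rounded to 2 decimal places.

10.14%

T = 1 year.
CIP gives F = S · g_DKK/g_GBP, so g_DKK/g_GBP = 11.7534/11.604 = 1.0128749.
The GBP side grows by 1 + 0.0874×1 = 1.087400.
Hence g_DKK = 1.1014002.
(1.1014002 − 1)/T = 0.101400, i.e. 10.14%.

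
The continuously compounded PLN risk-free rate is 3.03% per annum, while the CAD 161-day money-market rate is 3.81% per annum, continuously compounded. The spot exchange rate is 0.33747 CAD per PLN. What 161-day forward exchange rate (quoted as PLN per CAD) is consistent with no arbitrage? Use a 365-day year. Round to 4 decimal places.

T = 161/365 years.
Growth of 1 CAD over T: e^(0.0381×161/365) = 1.0169478.
PLN growth factor: e^(0.0303×161/365) = 1.0134549.
CIP: F = S · (grow CAD)/(grow PLN) = 0.33747 × 1.0169478/1.0134549 = 0.3386331 CAD per PLN.
Invert for PLN per CAD: 1 / 0.3386331 = 2.9530.

2.9530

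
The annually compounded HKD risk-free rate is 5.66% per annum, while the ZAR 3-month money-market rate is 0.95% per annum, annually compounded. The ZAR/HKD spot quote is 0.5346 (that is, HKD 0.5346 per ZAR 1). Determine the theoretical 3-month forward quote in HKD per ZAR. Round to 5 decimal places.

T = 3/12 years.
HKD growth factor: (1 + 0.0566)^(3/12) = 1.0138592.
Growth of 1 ZAR over T: (1 + 0.0095)^(3/12) = 1.0023666.
So F = 0.5346 × 1.0138592 / 1.0023666 = 0.5407294 (HKD/ZAR).

0.54073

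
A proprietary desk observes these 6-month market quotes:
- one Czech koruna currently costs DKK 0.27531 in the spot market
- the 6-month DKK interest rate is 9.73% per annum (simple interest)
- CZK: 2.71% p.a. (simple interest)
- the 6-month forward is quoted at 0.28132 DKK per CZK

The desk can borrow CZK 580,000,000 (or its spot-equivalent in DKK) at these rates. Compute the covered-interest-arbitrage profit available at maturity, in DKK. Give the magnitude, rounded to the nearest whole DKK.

DKK 2,071,728

T = 6/12 years.
Invest the CZK and cover forward: 580,000,000 × 1.013550 × 0.28132 = DKK 165,376,493.88.
Convert at spot and invest in DKK: 580,000,000 × 0.27531 × 1.048650 = DKK 167,448,222.27.
The quoted forward undervalues CZK, so borrow CZK, convert to DKK at spot, deposit the DKK at 9.73%, and buy CZK forward at 0.28132 to cover the loan.
The gap between the two covered legs is DKK 2,071,728.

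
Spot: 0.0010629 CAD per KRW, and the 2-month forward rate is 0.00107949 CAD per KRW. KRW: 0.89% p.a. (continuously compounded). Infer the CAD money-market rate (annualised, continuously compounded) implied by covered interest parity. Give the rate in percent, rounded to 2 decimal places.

10.18%

T = 2/12 years.
By CIP, F/S equals the CAD-to-KRW growth ratio: 0.00107949/0.0010629 = 1.0156082.
KRW growth factor: e^(0.0089×2/12) = 1.0014844.
So the CAD growth factor = 1.0171158.
r = ln(1.0171158)/(2/12) = 0.101826 → 10.18%.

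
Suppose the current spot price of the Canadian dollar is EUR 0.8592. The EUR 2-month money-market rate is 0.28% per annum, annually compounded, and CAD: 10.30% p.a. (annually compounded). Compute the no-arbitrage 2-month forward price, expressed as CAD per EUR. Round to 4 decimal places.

T = 2/12 years.
Growth of 1 EUR over T: (1 + 0.0028)^(2/12) = 1.0004661.
Growth of 1 CAD over T: (1 + 0.1030)^(2/12) = 1.0164732.
CIP: F = S · (grow EUR)/(grow CAD) = 0.8592 × 1.0004661/1.0164732 = 0.8456696 EUR per CAD.
Quoted the other way: 1/0.8456696 = 1.1825 CAD per EUR.

1.1825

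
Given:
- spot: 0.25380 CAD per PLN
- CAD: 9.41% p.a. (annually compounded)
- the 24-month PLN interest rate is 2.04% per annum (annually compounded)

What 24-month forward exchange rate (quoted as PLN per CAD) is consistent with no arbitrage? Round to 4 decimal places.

T = 2 years.
CAD accumulates by (1 + 0.0941)^2 = 1.1970548.
PLN growth factor: (1 + 0.0204)^2 = 1.0412162.
CIP: F = S · (grow CAD)/(grow PLN) = 0.2538 × 1.1970548/1.0412162 = 0.2917862 CAD per PLN.
Quoted the other way: 1/0.2917862 = 3.4272 PLN per CAD.

3.4272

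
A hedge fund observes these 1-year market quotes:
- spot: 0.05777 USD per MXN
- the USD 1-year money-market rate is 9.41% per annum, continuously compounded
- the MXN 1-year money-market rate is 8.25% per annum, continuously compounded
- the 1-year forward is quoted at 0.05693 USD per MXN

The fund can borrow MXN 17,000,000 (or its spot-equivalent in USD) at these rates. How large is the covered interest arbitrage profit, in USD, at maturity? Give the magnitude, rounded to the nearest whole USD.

USD 27,952

T = 1 year.
Keep in MXN, deliver into the forward: 17,000,000·1.08599867·0.05693 = USD 1,051,040.37.
Swap to USD now, deposit: 17,000,000·0.05777·1.09866961 = USD 1,078,992.44.
The quoted forward undervalues MXN, so borrow MXN, convert to USD at spot, deposit the USD at 9.41%, and buy MXN forward at 0.05693 to cover the loan.
Profit = 1,078,992.44 − 1,051,040.37 = USD 27,952.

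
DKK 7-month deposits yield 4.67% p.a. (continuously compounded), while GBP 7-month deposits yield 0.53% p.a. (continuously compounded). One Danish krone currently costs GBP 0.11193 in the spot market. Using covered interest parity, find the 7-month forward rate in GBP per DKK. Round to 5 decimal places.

T = 7/12 years.
GBP growth factor: e^(0.0053×7/12) = 1.0030965.
DKK growth factor: e^(0.0467×7/12) = 1.0276161.
Forward (GBP per DKK) = 0.11193 × 1.0030965 / 1.0276161 = 0.1092593.

0.10926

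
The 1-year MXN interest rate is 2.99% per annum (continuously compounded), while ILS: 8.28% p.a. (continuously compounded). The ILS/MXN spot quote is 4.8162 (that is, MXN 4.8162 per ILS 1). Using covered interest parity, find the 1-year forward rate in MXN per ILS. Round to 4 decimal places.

T = 1 year.
MXN accumulates by e^(0.0299×1) = 1.0303515.
ILS growth factor: e^(0.0828×1) = 1.0863245.
CIP: F = S · (grow MXN)/(grow ILS) = 4.8162 × 1.0303515/1.0863245 = 4.568045 MXN per ILS.

4.5680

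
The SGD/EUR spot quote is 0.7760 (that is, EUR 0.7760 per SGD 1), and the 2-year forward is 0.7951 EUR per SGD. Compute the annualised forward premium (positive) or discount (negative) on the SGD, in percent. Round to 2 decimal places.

T = 2 years.
Period premium: (0.7951 − 0.776)/0.776 = 0.0246134.
Per annum: 0.0246134 / 2 = 0.012307 = 1.23%.

+1.23%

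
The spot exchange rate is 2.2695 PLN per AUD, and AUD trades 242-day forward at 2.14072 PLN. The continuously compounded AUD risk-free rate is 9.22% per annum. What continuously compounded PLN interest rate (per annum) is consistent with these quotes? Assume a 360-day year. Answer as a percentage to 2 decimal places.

0.53%

T = 242/360 years.
By CIP, F/S equals the PLN-to-AUD growth ratio: 2.14072/2.2695 = 0.9432562.
The AUD side grows by e^(0.0922×242/360) = 1.0639399.
So the PLN growth factor = 1.0035679.
Take logs: ln 1.0035679 / (242/360) = 0.005298, so 0.53%.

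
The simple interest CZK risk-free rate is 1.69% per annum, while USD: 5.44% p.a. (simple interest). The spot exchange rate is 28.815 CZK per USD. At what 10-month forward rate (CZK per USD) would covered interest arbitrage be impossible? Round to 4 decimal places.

27.9536

T = 10/12 years.
CZK accumulates by 1 + 0.0169×10/12 = 1.01408333.
Growth of 1 USD over T: 1 + 0.0544×10/12 = 1.04533333.
CIP: F = S · (grow CZK)/(grow USD) = 28.815 × 1.01408333/1.04533333 = 27.953582 CZK per USD.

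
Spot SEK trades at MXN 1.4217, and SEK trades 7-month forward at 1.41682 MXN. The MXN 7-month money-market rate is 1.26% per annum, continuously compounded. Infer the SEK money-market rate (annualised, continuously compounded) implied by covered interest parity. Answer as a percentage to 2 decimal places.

T = 7/12 years.
CIP gives F = S · g_MXN/g_SEK, so g_MXN/g_SEK = 1.41682/1.4217 = 0.9965675.
MXN growth factor: e^(0.0126×7/12) = 1.0073771.
That pins the SEK growth at 1.0108468.
Take logs: ln 1.0108468 / (7/12) = 0.018494, so 1.85%.

1.85%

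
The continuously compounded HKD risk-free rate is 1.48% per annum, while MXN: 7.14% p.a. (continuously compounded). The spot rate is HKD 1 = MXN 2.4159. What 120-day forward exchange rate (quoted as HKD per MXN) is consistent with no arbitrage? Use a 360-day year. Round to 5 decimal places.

T = 120/360 years.
MXN growth factor: e^(0.0714×120/360) = 1.0240855.
HKD growth factor: e^(0.0148×120/360) = 1.0049455.
CIP: F = S · (grow MXN)/(grow HKD) = 2.4159 × 1.0240855/1.0049455 = 2.461913 MXN per HKD.
Quoted the other way: 1/2.461913 = 0.40619 HKD per MXN.

0.40619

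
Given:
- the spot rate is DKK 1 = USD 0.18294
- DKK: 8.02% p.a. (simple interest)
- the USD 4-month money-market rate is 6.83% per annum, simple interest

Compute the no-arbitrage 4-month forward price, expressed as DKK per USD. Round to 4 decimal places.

T = 4/12 years.
USD growth factor: 1 + 0.0683×4/12 = 1.0227667.
DKK growth factor: 1 + 0.0802×4/12 = 1.0267333.
Forward (USD per DKK) = 0.18294 × 1.0227667 / 1.0267333 = 0.1822332.
Invert for DKK per USD: 1 / 0.1822332 = 5.4875.

5.4875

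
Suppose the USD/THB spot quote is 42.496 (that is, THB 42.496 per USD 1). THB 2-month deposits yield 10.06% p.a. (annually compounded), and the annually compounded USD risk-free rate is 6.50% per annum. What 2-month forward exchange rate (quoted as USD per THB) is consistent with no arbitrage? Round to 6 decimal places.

0.023403

T = 2/12 years.
THB growth factor: (1 + 0.1006)^(2/12) = 1.0161042.
Growth of 1 USD over T: (1 + 0.0650)^(2/12) = 1.0105511.
CIP: F = S · (grow THB)/(grow USD) = 42.496 × 1.0161042/1.0105511 = 42.72952 THB per USD.
Quoted the other way: 1/42.72952 = 0.023403 USD per THB.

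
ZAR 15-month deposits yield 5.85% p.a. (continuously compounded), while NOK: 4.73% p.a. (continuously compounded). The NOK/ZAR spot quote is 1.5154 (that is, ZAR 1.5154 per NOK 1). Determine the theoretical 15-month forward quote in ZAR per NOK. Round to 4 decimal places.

1.5368

T = 15/12 years.
ZAR accumulates by e^(0.0585×15/12) = 1.075865.
Growth of 1 NOK over T: e^(0.0473×15/12) = 1.0609078.
CIP: F = S · (grow ZAR)/(grow NOK) = 1.5154 × 1.075865/1.0609078 = 1.536765 ZAR per NOK.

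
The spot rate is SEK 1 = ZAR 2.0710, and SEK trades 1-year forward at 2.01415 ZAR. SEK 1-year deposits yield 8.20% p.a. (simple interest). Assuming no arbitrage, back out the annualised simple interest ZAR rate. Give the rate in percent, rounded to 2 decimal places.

5.23%

T = 1 year.
By CIP, F/S equals the ZAR-to-SEK growth ratio: 2.01415/2.071 = 0.9725495.
The SEK side grows by 1 + 0.0820×1 = 1.082000.
Hence g_ZAR = 1.0522986.
(1.0522986 − 1)/T = 0.052299, i.e. 5.23%.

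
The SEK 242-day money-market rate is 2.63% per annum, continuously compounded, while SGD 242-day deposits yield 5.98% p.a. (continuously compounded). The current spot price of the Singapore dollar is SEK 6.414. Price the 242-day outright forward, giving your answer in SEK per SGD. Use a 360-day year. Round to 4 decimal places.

T = 242/360 years.
SEK accumulates by e^(0.0263×242/360) = 1.0178367.
SGD growth factor: e^(0.0598×242/360) = 1.0410178.
So F = 6.414 × 1.0178367 / 1.0410178 = 6.271175 (SEK/SGD).

6.2712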